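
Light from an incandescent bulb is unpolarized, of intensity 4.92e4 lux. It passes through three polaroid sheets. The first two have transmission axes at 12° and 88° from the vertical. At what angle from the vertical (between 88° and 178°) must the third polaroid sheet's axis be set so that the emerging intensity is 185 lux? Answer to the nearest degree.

Unpolarized light through the first polarizer → I₁ = ½ I₀, now polarized at 12°.
I₂ = I₁ cos²(88° − 12°) = 0.5 I₀ · cos²(76°) = 0.02926 I₀.
Target fraction: 185 / 4.92e4 lux = 0.00376 of I₀.
Need I₃/I₀ = 0.00376, so cos²(θ − 88°) = 0.00376 / 0.02926 = 0.1285.
θ − 88° = arccos(√0.1285) = 69.0°, giving θ ≈ 88 + 69.0 = 157.0°.

θ ≈ 157°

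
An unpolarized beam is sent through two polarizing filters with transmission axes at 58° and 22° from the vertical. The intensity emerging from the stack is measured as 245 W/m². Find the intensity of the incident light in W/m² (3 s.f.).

I₀ ≈ 749 W/m²

Unpolarized light through the first polarizer → I₁ = ½ I₀, now polarized at 58°.
I₂ = I₁ cos²(22° − 58°) = 0.5 I₀ · cos²(36°) = 0.3273 I₀.
So 245 W/m² = 0.3273 I₀, giving I₀ = 245/0.3273 = 748.7 W/m².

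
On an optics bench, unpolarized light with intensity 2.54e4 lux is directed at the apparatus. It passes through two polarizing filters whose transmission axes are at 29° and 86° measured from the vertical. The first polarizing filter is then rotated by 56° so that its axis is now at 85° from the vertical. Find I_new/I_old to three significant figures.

Before rotation:
Unpolarized light through the first polarizer → I₁ = ½ I₀, now polarized at 29°.
I₂ = I₁ cos²(86° − 29°) = 0.5 I₀ · cos²(57°) = 0.1483 I₀.
After rotation:
Unpolarized light through the first polarizer → I₁ = ½ I₀, now polarized at 85°.
I₂ = I₁ cos²(86° − 85°) = 0.5 I₀ · cos²(1°) = 0.4998 I₀.
Ratio = 0.4998 / 0.1483 = 3.37.

I_new/I_old ≈ 3.37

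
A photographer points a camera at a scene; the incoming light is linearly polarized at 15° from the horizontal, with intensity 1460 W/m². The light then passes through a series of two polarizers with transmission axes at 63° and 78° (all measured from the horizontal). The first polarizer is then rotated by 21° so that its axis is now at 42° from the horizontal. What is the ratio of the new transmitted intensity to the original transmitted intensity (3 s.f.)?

I_new/I_old ≈ 1.24

Before rotation:
By Malus's law, I₁ = I₀ cos²(63° − 15°) = I₀ cos²(48°) = 0.4477 I₀.
I₂ = I₁ cos²(78° − 63°) = 0.4477 I₀ · cos²(15°) = 0.4177 I₀.
After rotation:
I₁ = I₀ cos²(42° − 15°) = I₀ cos²(27°) = 0.7939 I₀.
I₂ = I₁ cos²(78° − 42°) = 0.7939 I₀ · cos²(36°) = 0.5196 I₀.
Ratio = 0.5196 / 0.4177 = 1.244.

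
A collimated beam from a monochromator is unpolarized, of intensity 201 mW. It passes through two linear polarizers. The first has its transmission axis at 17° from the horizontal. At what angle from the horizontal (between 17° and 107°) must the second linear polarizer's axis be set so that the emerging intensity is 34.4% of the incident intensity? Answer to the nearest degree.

θ ≈ 51°

Unpolarized light through the first polarizer → I₁ = ½ I₀, now polarized at 17°.
Need I₂/I₀ = 0.344, so cos²(θ − 17°) = 0.344 / 0.5 = 0.688.
θ − 17° = arccos(√0.688) = 34.0°, giving θ ≈ 17 + 34.0 = 51.0°.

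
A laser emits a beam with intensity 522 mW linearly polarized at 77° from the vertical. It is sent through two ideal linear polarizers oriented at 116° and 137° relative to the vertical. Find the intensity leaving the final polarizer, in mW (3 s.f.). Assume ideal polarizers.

By Malus's law, I₁ = 522 mW · cos²(39°) = 315.3 mW.
I₂ = I₁ · cos²(21°) = 315.3 · 0.8716 = 274.8 mW.

I ≈ 275 mW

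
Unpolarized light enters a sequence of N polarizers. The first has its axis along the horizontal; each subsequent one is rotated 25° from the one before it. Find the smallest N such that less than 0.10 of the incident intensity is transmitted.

N = 10

First polarizer halves the unpolarized light: factor 1/2.
Each further stage multiplies by cos²(25°) = 0.8214.
After N polarizers: T = 0.5·0.8214^(N−1). Require T < 0.10 ⇒ N−1 > ln(0.10/0.5)/ln(0.8214) = 8.18, so N−1 ≥ 9 and N = 10.
Check: N=10 gives T = 0.0851 < 0.10; N=9 gives T = 0.1036.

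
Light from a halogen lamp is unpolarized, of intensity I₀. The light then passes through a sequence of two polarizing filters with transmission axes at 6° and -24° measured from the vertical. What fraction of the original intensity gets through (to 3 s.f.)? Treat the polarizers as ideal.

≈ 0.375 I₀

Unpolarized light through the first polarizer → I₁ = ½ I₀, now polarized at 6°.
I₂ = I₁ cos²(-24° − 6°) = 0.5 I₀ · cos²(30°) = 0.375 I₀.
Transmitted fraction = 0.375.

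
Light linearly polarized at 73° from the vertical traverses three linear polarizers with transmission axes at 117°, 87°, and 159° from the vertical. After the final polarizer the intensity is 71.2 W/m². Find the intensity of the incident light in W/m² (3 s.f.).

By Malus's law, I₁ = I₀ cos²(117° − 73°) = I₀ cos²(44°) = 0.5174 I₀.
I₂ = I₁ cos²(87° − 117°) = 0.5174 I₀ · cos²(30°) = 0.3881 I₀.
I₃ = I₂ cos²(159° − 87°) = 0.3881 I₀ · cos²(72°) = 0.03706 I₀.
So 71.2 W/m² = 0.03706 I₀, giving I₀ = 71.2/0.03706 = 1921 W/m².

I₀ ≈ 1920 W/m²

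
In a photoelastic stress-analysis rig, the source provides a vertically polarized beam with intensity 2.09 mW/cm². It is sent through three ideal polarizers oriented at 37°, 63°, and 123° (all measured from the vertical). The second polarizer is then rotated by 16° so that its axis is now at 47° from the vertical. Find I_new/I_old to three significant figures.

Before rotation:
By Malus's law, I₁ = I₀ cos²(37° − 0°) = I₀ cos²(37°) = 0.6378 I₀.
I₂ = I₁ cos²(63° − 37°) = 0.6378 I₀ · cos²(26°) = 0.5152 I₀.
I₃ = I₂ cos²(123° − 63°) = 0.5152 I₀ · cos²(60°) = 0.1288 I₀.
After rotation:
I₁ = I₀ cos²(37° − 0°) = I₀ cos²(37°) = 0.6378 I₀.
I₂ = I₁ cos²(47° − 37°) = 0.6378 I₀ · cos²(10°) = 0.6186 I₀.
I₃ = I₂ cos²(123° − 47°) = 0.6186 I₀ · cos²(76°) = 0.0362 I₀.
Ratio = 0.0362 / 0.1288 = 0.2811.

I_new/I_old ≈ 0.281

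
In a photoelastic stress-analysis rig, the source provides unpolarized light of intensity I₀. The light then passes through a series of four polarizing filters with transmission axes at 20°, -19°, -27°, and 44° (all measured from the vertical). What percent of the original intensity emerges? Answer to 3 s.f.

≈ 3.14%

Unpolarized light through the first polarizer → I₁ = ½ I₀, now polarized at 20°.
I₂ = I₁ cos²(-19° − 20°) = 0.5 I₀ · cos²(39°) = 0.302 I₀.
I₃ = I₂ cos²(-27° + 19°) = 0.302 I₀ · cos²(8°) = 0.2961 I₀.
I₄ = I₃ cos²(44° + 27°) = 0.2961 I₀ · cos²(71°) = 0.03139 I₀.
That is 3.139% of the incident intensity.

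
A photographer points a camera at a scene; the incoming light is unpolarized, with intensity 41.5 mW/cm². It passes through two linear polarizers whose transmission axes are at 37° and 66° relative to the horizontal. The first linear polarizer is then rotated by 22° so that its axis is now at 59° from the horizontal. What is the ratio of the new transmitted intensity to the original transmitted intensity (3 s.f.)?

Before rotation:
Unpolarized light through the first polarizer → I₁ = ½ I₀, now polarized at 37°.
I₂ = I₁ cos²(66° − 37°) = 0.5 I₀ · cos²(29°) = 0.3825 I₀.
After rotation:
Unpolarized light through the first polarizer → I₁ = ½ I₀, now polarized at 59°.
I₂ = I₁ cos²(66° − 59°) = 0.5 I₀ · cos²(7°) = 0.4926 I₀.
Ratio = 0.4926 / 0.3825 = 1.288.

I_new/I_old ≈ 1.29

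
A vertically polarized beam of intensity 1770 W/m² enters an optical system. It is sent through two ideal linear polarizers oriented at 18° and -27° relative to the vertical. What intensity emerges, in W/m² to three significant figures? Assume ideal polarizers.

I ≈ 800 W/m²

I₁ = 1770 W/m² · cos²(18°) = 1601 W/m².
I₂ = I₁ · cos²(45°) = 1601 · 0.5 = 800.5 W/m².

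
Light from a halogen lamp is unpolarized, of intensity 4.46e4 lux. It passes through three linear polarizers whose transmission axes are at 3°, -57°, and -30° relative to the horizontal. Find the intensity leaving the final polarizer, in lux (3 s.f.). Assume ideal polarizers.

Unpolarized light through the first polarizer → I₁ = 4.46e4 lux/2 = 2.23e+04 lux, polarized at 3°.
I₂ = I₁ · cos²(60°) = 2.23e+04 · 0.25 = 5575 lux.
I₃ = I₂ · cos²(27°) = 5575 · 0.7939 = 4426 lux.

I ≈ 4430 lux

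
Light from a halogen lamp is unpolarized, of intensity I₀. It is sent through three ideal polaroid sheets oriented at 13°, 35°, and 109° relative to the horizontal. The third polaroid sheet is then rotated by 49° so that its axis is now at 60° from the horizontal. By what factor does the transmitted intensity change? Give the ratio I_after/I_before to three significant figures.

Before rotation:
Unpolarized light through the first polarizer → I₁ = ½ I₀, now polarized at 13°.
I₂ = I₁ cos²(35° − 13°) = 0.5 I₀ · cos²(22°) = 0.4298 I₀.
I₃ = I₂ cos²(109° − 35°) = 0.4298 I₀ · cos²(74°) = 0.03266 I₀.
After rotation:
Unpolarized light through the first polarizer → I₁ = ½ I₀, now polarized at 13°.
I₂ = I₁ cos²(35° − 13°) = 0.5 I₀ · cos²(22°) = 0.4298 I₀.
I₃ = I₂ cos²(60° − 35°) = 0.4298 I₀ · cos²(25°) = 0.3531 I₀.
Ratio = 0.3531 / 0.03266 = 10.81.

I_new/I_old ≈ 10.8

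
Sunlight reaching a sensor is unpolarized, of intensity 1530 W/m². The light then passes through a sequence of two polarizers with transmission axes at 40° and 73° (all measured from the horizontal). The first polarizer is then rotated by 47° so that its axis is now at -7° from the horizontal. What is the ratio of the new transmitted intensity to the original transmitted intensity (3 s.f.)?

I_new/I_old ≈ 0.0429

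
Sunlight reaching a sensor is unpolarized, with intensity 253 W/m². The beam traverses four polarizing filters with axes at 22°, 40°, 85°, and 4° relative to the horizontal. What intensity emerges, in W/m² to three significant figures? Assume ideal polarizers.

Unpolarized light through the first polarizer → I₁ = 253 W/m²/2 = 126.5 W/m², polarized at 22°.
I₂ = I₁ · cos²(18°) = 126.5 · 0.9045 = 114.4 W/m².
I₃ = I₂ · cos²(45°) = 114.4 · 0.5 = 57.21 W/m².
I₄ = I₃ · cos²(81°) = 57.21 · 0.02447 = 1.4 W/m².

I ≈ 1.40 W/m²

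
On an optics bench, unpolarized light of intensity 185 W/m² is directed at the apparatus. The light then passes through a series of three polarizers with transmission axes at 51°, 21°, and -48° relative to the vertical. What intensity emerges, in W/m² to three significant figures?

I ≈ 8.91 W/m²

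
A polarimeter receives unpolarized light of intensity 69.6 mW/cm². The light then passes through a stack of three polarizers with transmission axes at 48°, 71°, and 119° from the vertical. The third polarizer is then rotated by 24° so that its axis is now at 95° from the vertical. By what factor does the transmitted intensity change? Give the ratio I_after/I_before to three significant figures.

I_new/I_old ≈ 1.86

Before rotation:
Unpolarized light through the first polarizer → I₁ = ½ I₀, now polarized at 48°.
I₂ = I₁ cos²(71° − 48°) = 0.5 I₀ · cos²(23°) = 0.4237 I₀.
I₃ = I₂ cos²(119° − 71°) = 0.4237 I₀ · cos²(48°) = 0.1897 I₀.
After rotation:
Unpolarized light through the first polarizer → I₁ = ½ I₀, now polarized at 48°.
I₂ = I₁ cos²(71° − 48°) = 0.5 I₀ · cos²(23°) = 0.4237 I₀.
I₃ = I₂ cos²(95° − 71°) = 0.4237 I₀ · cos²(24°) = 0.3536 I₀.
Ratio = 0.3536 / 0.1897 = 1.864.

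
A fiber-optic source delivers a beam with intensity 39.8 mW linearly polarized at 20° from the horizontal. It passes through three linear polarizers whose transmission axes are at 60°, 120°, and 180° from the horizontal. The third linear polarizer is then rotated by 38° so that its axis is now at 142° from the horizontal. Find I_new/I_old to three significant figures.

Before rotation:
By Malus's law, I₁ = I₀ cos²(60° − 20°) = I₀ cos²(40°) = 0.5868 I₀.
I₂ = I₁ cos²(120° − 60°) = 0.5868 I₀ · cos²(60°) = 0.1467 I₀.
I₃ = I₂ cos²(180° − 120°) = 0.1467 I₀ · cos²(60°) = 0.03668 I₀.
After rotation:
I₁ = I₀ cos²(60° − 20°) = I₀ cos²(40°) = 0.5868 I₀.
I₂ = I₁ cos²(120° − 60°) = 0.5868 I₀ · cos²(60°) = 0.1467 I₀.
I₃ = I₂ cos²(142° − 120°) = 0.1467 I₀ · cos²(22°) = 0.1261 I₀.
Ratio = 0.1261 / 0.03668 = 3.439.

I_new/I_old ≈ 3.44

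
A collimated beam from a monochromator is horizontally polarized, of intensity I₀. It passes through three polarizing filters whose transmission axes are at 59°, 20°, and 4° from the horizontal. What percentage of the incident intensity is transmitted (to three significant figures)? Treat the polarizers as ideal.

I₁ = I₀ cos²(59° − 0°) = I₀ cos²(59°) = 0.2653 I₀.
I₂ = I₁ cos²(20° − 59°) = 0.2653 I₀ · cos²(39°) = 0.1602 I₀.
I₃ = I₂ cos²(4° − 20°) = 0.1602 I₀ · cos²(16°) = 0.148 I₀.
That is 14.8% of the incident intensity.

≈ 14.8%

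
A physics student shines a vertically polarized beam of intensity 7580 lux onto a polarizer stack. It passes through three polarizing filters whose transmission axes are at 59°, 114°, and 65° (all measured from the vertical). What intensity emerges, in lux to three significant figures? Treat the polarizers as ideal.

I ≈ 285 lux

By Malus's law, I₁ = 7580 lux · cos²(59°) = 2011 lux.
I₂ = I₁ · cos²(55°) = 2011 · 0.329 = 661.5 lux.
I₃ = I₂ · cos²(49°) = 661.5 · 0.4304 = 284.7 lux.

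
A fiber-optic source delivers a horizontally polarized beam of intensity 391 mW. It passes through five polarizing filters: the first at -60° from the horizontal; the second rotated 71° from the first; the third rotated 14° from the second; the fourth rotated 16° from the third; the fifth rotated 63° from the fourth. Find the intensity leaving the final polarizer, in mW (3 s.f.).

I ≈ 1.86 mW

By Malus's law, I₁ = 391 mW · cos²(60°) = 97.75 mW.
I₂ = I₁ · cos²(71°) = 97.75 · 0.106 = 10.36 mW.
I₃ = I₂ · cos²(14°) = 10.36 · 0.9415 = 9.755 mW.
I₄ = I₃ · cos²(16°) = 9.755 · 0.924 = 9.013 mW.
I₅ = I₄ · cos²(63°) = 9.013 · 0.2061 = 1.858 mW.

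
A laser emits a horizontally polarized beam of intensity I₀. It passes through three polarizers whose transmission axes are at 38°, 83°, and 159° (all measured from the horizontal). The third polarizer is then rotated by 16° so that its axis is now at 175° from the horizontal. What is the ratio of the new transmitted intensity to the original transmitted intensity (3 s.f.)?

I_new/I_old ≈ 0.0208

Before rotation:
I₁ = I₀ cos²(38° − 0°) = I₀ cos²(38°) = 0.621 I₀.
I₂ = I₁ cos²(83° − 38°) = 0.621 I₀ · cos²(45°) = 0.3105 I₀.
I₃ = I₂ cos²(159° − 83°) = 0.3105 I₀ · cos²(76°) = 0.01817 I₀.
After rotation:
I₁ = I₀ cos²(38° − 0°) = I₀ cos²(38°) = 0.621 I₀.
I₂ = I₁ cos²(83° − 38°) = 0.621 I₀ · cos²(45°) = 0.3105 I₀.
Angle between axes 2 and 3: 88°. I₃ = 0.3105 I₀ · cos²(88°) = 0.0003782 I₀.
Ratio = 0.0003782 / 0.01817 = 0.02081.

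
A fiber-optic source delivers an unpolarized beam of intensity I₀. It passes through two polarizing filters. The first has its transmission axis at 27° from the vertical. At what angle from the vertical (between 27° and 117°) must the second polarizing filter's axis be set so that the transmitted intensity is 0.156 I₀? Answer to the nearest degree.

Unpolarized light through the first polarizer → I₁ = ½ I₀, now polarized at 27°.
Need I₂/I₀ = 0.156, so cos²(θ − 27°) = 0.156 / 0.5 = 0.312.
θ − 27° = arccos(√0.312) = 56.0°, giving θ ≈ 27 + 56.0 = 83.0°.

θ ≈ 83°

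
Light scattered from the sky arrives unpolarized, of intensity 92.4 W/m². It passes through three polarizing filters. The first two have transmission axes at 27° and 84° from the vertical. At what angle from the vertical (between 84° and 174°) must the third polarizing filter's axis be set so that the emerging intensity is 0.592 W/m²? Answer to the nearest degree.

Unpolarized light through the first polarizer → I₁ = ½ I₀, now polarized at 27°.
I₂ = I₁ cos²(84° − 27°) = 0.5 I₀ · cos²(57°) = 0.1483 I₀.
Target fraction: 0.592 / 92.4 W/m² = 0.006407 of I₀.
Need I₃/I₀ = 0.006407, so cos²(θ − 84°) = 0.006407 / 0.1483 = 0.0432.
θ − 84° = arccos(√0.0432) = 78.0°, giving θ ≈ 84 + 78.0 = 162.0°.

θ ≈ 162°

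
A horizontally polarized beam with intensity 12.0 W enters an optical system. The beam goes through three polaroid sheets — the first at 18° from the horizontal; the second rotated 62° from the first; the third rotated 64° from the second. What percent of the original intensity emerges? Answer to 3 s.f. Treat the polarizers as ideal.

I₁ = 12.0 W · cos²(18°) = 10.85 W.
I₂ = I₁ · cos²(62°) = 10.85 · 0.2204 = 2.392 W.
I₃ = I₂ · cos²(64°) = 2.392 · 0.1922 = 0.4597 W.
That is 3.831% of the incident intensity.

≈ 3.83%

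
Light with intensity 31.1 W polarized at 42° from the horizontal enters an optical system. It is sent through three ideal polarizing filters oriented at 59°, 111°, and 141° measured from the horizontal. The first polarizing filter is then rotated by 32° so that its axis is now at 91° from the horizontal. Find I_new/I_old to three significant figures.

I_new/I_old ≈ 1.10

Before rotation:
By Malus's law, I₁ = I₀ cos²(59° − 42°) = I₀ cos²(17°) = 0.9145 I₀.
I₂ = I₁ cos²(111° − 59°) = 0.9145 I₀ · cos²(52°) = 0.3466 I₀.
I₃ = I₂ cos²(141° − 111°) = 0.3466 I₀ · cos²(30°) = 0.26 I₀.
After rotation:
I₁ = I₀ cos²(91° − 42°) = I₀ cos²(49°) = 0.4304 I₀.
I₂ = I₁ cos²(111° − 91°) = 0.4304 I₀ · cos²(20°) = 0.3801 I₀.
I₃ = I₂ cos²(141° − 111°) = 0.3801 I₀ · cos²(30°) = 0.285 I₀.
Ratio = 0.285 / 0.26 = 1.096.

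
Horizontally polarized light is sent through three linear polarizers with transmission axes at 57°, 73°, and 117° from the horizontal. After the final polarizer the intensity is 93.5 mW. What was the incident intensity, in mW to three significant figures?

By Malus's law, I₁ = I₀ cos²(57° − 0°) = I₀ cos²(57°) = 0.2966 I₀.
I₂ = I₁ cos²(73° − 57°) = 0.2966 I₀ · cos²(16°) = 0.2741 I₀.
I₃ = I₂ cos²(117° − 73°) = 0.2741 I₀ · cos²(44°) = 0.1418 I₀.
So 93.5 mW = 0.1418 I₀, giving I₀ = 93.5/0.1418 = 659.2 mW.

I₀ ≈ 659 mW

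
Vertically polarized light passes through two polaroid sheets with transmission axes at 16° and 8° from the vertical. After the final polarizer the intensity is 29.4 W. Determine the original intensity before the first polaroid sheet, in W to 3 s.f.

I₁ = I₀ cos²(16° − 0°) = I₀ cos²(16°) = 0.924 I₀.
I₂ = I₁ cos²(8° − 16°) = 0.924 I₀ · cos²(8°) = 0.9061 I₀.
So 29.4 W = 0.9061 I₀, giving I₀ = 29.4/0.9061 = 32.45 W.

I₀ ≈ 32.4 W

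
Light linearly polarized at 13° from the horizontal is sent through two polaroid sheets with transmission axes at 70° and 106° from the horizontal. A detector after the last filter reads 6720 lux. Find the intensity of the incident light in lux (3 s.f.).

I₁ = I₀ cos²(70° − 13°) = I₀ cos²(57°) = 0.2966 I₀.
I₂ = I₁ cos²(106° − 70°) = 0.2966 I₀ · cos²(36°) = 0.1941 I₀.
So 6720 lux = 0.1941 I₀, giving I₀ = 6720/0.1941 = 3.461e+04 lux.

I₀ ≈ 3.46e4 lux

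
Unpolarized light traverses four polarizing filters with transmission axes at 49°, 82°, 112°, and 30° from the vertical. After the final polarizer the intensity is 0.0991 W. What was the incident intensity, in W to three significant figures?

Unpolarized light through the first polarizer → I₁ = ½ I₀, now polarized at 49°.
I₂ = I₁ cos²(82° − 49°) = 0.5 I₀ · cos²(33°) = 0.3517 I₀.
I₃ = I₂ cos²(112° − 82°) = 0.3517 I₀ · cos²(30°) = 0.2638 I₀.
I₄ = I₃ cos²(30° − 112°) = 0.2638 I₀ · cos²(82°) = 0.005109 I₀.
So 0.0991 W = 0.005109 I₀, giving I₀ = 0.0991/0.005109 = 19.4 W.

I₀ ≈ 19.4 W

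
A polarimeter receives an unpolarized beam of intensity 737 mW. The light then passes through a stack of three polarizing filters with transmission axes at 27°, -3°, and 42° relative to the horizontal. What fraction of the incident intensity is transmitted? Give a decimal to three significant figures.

I/I₀ ≈ 0.188

Unpolarized light through the first polarizer → I₁ = 737 mW/2 = 368.5 mW, polarized at 27°.
I₂ = I₁ · cos²(30°) = 368.5 · 0.75 = 276.4 mW.
I₃ = I₂ · cos²(45°) = 276.4 · 0.5 = 138.2 mW.
Transmitted fraction = 0.1875.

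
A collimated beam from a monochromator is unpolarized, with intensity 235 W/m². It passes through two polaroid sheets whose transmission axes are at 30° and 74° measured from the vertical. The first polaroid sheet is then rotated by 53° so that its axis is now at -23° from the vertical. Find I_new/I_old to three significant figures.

Before rotation:
Unpolarized light through the first polarizer → I₁ = ½ I₀, now polarized at 30°.
I₂ = I₁ cos²(74° − 30°) = 0.5 I₀ · cos²(44°) = 0.2587 I₀.
After rotation:
Unpolarized light through the first polarizer → I₁ = ½ I₀, now polarized at -23°.
Angle between axes 1 and 2: 83°. I₂ = 0.5 I₀ · cos²(83°) = 0.007426 I₀.
Ratio = 0.007426 / 0.2587 = 0.0287.

I_new/I_old ≈ 0.0287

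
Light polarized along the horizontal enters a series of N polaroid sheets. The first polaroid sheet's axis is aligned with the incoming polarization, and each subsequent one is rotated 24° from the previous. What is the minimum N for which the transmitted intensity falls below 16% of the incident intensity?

N = 12

First polarizer is aligned with the polarization: full transmission.
Each further stage multiplies by cos²(24°) = 0.8346.
After N polarizers: T = 0.8346^(N−1). Require T < 0.16 ⇒ N−1 > ln(0.16)/ln(0.8346) = 10.13, so N−1 ≥ 11 and N = 12.
Check: N=12 gives T = 0.1368 < 0.16; N=11 gives T = 0.1639.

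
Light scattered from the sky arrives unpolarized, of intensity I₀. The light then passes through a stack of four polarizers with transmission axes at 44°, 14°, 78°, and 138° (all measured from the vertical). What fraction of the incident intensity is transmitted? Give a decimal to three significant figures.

≈ 0.0180 I₀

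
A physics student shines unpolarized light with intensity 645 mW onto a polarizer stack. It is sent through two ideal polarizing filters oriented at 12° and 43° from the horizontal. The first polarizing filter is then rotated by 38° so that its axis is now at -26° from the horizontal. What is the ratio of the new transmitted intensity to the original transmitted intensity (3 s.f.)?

Before rotation:
Unpolarized light through the first polarizer → I₁ = ½ I₀, now polarized at 12°.
I₂ = I₁ cos²(43° − 12°) = 0.5 I₀ · cos²(31°) = 0.3674 I₀.
After rotation:
Unpolarized light through the first polarizer → I₁ = ½ I₀, now polarized at -26°.
I₂ = I₁ cos²(43° + 26°) = 0.5 I₀ · cos²(69°) = 0.06421 I₀.
Ratio = 0.06421 / 0.3674 = 0.1748.

I_new/I_old ≈ 0.175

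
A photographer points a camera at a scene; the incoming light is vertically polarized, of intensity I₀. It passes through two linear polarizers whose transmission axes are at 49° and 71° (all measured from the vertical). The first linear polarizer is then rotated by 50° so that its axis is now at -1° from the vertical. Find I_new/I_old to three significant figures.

I_new/I_old ≈ 0.258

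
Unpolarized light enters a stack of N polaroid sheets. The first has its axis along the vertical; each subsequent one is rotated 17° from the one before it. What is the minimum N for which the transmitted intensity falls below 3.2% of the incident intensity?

N = 32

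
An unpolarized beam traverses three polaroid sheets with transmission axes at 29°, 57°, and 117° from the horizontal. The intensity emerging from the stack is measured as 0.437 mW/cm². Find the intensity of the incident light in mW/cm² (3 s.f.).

I₀ ≈ 4.48 mW/cm²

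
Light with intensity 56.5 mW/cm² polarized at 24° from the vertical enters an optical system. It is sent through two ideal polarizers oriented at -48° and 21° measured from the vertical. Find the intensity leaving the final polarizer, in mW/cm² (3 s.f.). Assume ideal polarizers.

I ≈ 0.693 mW/cm²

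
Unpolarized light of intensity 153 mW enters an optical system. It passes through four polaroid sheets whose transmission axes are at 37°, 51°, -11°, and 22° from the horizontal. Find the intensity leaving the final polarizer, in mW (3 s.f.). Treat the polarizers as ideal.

Unpolarized light through the first polarizer → I₁ = 153 mW/2 = 76.5 mW, polarized at 37°.
I₂ = I₁ · cos²(14°) = 76.5 · 0.9415 = 72.02 mW.
I₃ = I₂ · cos²(62°) = 72.02 · 0.2204 = 15.87 mW.
I₄ = I₃ · cos²(33°) = 15.87 · 0.7034 = 11.17 mW.

I ≈ 11.2 mW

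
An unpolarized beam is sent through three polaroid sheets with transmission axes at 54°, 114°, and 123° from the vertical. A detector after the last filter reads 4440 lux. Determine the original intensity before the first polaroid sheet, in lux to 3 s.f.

I₀ ≈ 3.64e4 lux

Unpolarized light through the first polarizer → I₁ = ½ I₀, now polarized at 54°.
I₂ = I₁ cos²(114° − 54°) = 0.5 I₀ · cos²(60°) = 0.125 I₀.
I₃ = I₂ cos²(123° − 114°) = 0.125 I₀ · cos²(9°) = 0.1219 I₀.
So 4440 lux = 0.1219 I₀, giving I₀ = 4440/0.1219 = 3.641e+04 lux.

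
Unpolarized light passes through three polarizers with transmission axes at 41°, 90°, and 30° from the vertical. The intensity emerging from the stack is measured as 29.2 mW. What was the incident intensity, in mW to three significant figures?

Unpolarized light through the first polarizer → I₁ = ½ I₀, now polarized at 41°.
I₂ = I₁ cos²(90° − 41°) = 0.5 I₀ · cos²(49°) = 0.2152 I₀.
I₃ = I₂ cos²(30° − 90°) = 0.2152 I₀ · cos²(60°) = 0.0538 I₀.
So 29.2 mW = 0.0538 I₀, giving I₀ = 29.2/0.0538 = 542.7 mW.

I₀ ≈ 543 mW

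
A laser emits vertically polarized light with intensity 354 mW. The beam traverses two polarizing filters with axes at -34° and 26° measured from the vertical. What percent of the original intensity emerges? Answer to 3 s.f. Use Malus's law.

By Malus's law, I₁ = 354 mW · cos²(34°) = 243.3 mW.
I₂ = I₁ · cos²(60°) = 243.3 · 0.25 = 60.83 mW.
That is 17.18% of the incident intensity.

≈ 17.2%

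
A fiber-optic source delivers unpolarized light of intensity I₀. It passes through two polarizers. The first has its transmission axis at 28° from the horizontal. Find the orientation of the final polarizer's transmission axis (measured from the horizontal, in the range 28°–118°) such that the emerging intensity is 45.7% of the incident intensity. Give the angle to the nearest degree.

θ ≈ 45°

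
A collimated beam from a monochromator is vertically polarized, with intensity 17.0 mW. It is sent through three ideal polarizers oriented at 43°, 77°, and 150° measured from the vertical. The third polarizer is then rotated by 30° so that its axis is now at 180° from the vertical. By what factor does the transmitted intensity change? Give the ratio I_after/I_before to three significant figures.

Before rotation:
I₁ = I₀ cos²(43° − 0°) = I₀ cos²(43°) = 0.5349 I₀.
I₂ = I₁ cos²(77° − 43°) = 0.5349 I₀ · cos²(34°) = 0.3676 I₀.
I₃ = I₂ cos²(150° − 77°) = 0.3676 I₀ · cos²(73°) = 0.03142 I₀.
After rotation:
I₁ = I₀ cos²(43° − 0°) = I₀ cos²(43°) = 0.5349 I₀.
I₂ = I₁ cos²(77° − 43°) = 0.5349 I₀ · cos²(34°) = 0.3676 I₀.
Angle between axes 2 and 3: 77°. I₃ = 0.3676 I₀ · cos²(77°) = 0.0186 I₀.
Ratio = 0.0186 / 0.03142 = 0.592.

I_new/I_old ≈ 0.592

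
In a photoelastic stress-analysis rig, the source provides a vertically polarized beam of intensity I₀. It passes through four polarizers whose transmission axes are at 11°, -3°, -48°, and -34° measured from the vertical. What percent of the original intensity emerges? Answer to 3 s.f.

≈ 42.7%

By Malus's law, I₁ = I₀ cos²(11° − 0°) = I₀ cos²(11°) = 0.9636 I₀.
I₂ = I₁ cos²(-3° − 11°) = 0.9636 I₀ · cos²(14°) = 0.9072 I₀.
I₃ = I₂ cos²(-48° + 3°) = 0.9072 I₀ · cos²(45°) = 0.4536 I₀.
I₄ = I₃ cos²(-34° + 48°) = 0.4536 I₀ · cos²(14°) = 0.4271 I₀.
That is 42.71% of the incident intensity.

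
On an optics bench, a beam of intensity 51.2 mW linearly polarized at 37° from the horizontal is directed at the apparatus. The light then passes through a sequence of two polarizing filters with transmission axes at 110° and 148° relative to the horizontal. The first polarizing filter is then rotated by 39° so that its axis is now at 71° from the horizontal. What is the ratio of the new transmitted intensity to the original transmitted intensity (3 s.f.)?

I_new/I_old ≈ 0.655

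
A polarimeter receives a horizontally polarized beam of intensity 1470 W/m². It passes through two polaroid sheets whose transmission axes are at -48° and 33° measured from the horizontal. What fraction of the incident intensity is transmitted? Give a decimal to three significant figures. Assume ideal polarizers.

I/I₀ ≈ 0.0110

I₁ = 1470 W/m² · cos²(48°) = 658.2 W/m².
I₂ = I₁ · cos²(81°) = 658.2 · 0.02447 = 16.11 W/m².
Transmitted fraction = 0.01096.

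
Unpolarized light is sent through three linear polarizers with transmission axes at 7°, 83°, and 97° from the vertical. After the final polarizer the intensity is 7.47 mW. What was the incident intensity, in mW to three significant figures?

Unpolarized light through the first polarizer → I₁ = ½ I₀, now polarized at 7°.
I₂ = I₁ cos²(83° − 7°) = 0.5 I₀ · cos²(76°) = 0.02926 I₀.
I₃ = I₂ cos²(97° − 83°) = 0.02926 I₀ · cos²(14°) = 0.02755 I₀.
So 7.47 mW = 0.02755 I₀, giving I₀ = 7.47/0.02755 = 271.1 mW.

I₀ ≈ 271 mW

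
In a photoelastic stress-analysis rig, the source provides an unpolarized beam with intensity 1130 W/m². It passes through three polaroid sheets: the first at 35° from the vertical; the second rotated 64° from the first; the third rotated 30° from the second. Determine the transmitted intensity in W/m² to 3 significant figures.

Unpolarized light through the first polarizer → I₁ = 1130 W/m²/2 = 565 W/m², polarized at 35°.
I₂ = I₁ · cos²(64°) = 565 · 0.1922 = 108.6 W/m².
I₃ = I₂ · cos²(30°) = 108.6 · 0.75 = 81.43 W/m².

I ≈ 81.4 W/m²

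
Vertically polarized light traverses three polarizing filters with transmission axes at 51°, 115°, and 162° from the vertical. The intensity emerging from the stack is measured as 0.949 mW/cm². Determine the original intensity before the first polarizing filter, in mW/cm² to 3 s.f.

By Malus's law, I₁ = I₀ cos²(51° − 0°) = I₀ cos²(51°) = 0.396 I₀.
I₂ = I₁ cos²(115° − 51°) = 0.396 I₀ · cos²(64°) = 0.07611 I₀.
I₃ = I₂ cos²(162° − 115°) = 0.07611 I₀ · cos²(47°) = 0.0354 I₀.
So 0.949 mW/cm² = 0.0354 I₀, giving I₀ = 0.949/0.0354 = 26.81 mW/cm².

I₀ ≈ 26.8 mW/cm²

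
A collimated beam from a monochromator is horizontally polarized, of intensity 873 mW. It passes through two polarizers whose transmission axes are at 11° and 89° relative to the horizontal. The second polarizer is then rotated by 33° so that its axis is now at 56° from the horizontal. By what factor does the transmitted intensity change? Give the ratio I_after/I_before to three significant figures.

Before rotation:
I₁ = I₀ cos²(11° − 0°) = I₀ cos²(11°) = 0.9636 I₀.
I₂ = I₁ cos²(89° − 11°) = 0.9636 I₀ · cos²(78°) = 0.04165 I₀.
After rotation:
I₁ = I₀ cos²(11° − 0°) = I₀ cos²(11°) = 0.9636 I₀.
I₂ = I₁ cos²(56° − 11°) = 0.9636 I₀ · cos²(45°) = 0.4818 I₀.
Ratio = 0.4818 / 0.04165 = 11.57.

I_new/I_old ≈ 11.6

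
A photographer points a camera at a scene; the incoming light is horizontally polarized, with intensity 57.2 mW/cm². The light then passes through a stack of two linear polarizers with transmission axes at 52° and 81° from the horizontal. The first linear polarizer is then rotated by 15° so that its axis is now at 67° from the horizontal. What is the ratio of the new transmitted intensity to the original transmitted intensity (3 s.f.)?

I_new/I_old ≈ 0.496

Before rotation:
I₁ = I₀ cos²(52° − 0°) = I₀ cos²(52°) = 0.379 I₀.
I₂ = I₁ cos²(81° − 52°) = 0.379 I₀ · cos²(29°) = 0.2899 I₀.
After rotation:
I₁ = I₀ cos²(67° − 0°) = I₀ cos²(67°) = 0.1527 I₀.
I₂ = I₁ cos²(81° − 67°) = 0.1527 I₀ · cos²(14°) = 0.1437 I₀.
Ratio = 0.1437 / 0.2899 = 0.4957.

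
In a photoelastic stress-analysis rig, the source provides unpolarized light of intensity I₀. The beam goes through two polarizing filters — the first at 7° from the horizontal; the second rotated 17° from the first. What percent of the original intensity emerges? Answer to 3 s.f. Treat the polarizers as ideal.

≈ 45.7%

Unpolarized light through the first polarizer → I₁ = ½ I₀, now polarized at 7°.
I₂ = I₁ cos²(17°) = 0.5 · 0.9145 I₀ = 0.4573 I₀.
That is 45.73% of the incident intensity.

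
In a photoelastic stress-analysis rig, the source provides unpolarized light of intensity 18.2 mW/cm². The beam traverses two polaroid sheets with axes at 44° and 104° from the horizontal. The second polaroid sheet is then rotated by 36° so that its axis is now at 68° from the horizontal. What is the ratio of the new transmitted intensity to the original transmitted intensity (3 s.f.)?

I_new/I_old ≈ 3.34

Before rotation:
Unpolarized light through the first polarizer → I₁ = ½ I₀, now polarized at 44°.
I₂ = I₁ cos²(104° − 44°) = 0.5 I₀ · cos²(60°) = 0.125 I₀.
After rotation:
Unpolarized light through the first polarizer → I₁ = ½ I₀, now polarized at 44°.
I₂ = I₁ cos²(68° − 44°) = 0.5 I₀ · cos²(24°) = 0.4173 I₀.
Ratio = 0.4173 / 0.125 = 3.338.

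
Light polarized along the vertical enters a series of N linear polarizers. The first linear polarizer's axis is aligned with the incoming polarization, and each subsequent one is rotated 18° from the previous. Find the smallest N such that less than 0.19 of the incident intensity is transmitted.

N = 18

First polarizer is aligned with the polarization: full transmission.
Each further stage multiplies by cos²(18°) = 0.9045.
After N polarizers: T = 0.9045^(N−1). Require T < 0.19 ⇒ N−1 > ln(0.19)/ln(0.9045) = 16.55, so N−1 ≥ 17 and N = 18.
Check: N=18 gives T = 0.1816 < 0.19; N=17 gives T = 0.2007.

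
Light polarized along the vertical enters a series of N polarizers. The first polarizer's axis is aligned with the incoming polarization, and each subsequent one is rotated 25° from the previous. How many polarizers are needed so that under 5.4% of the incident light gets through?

N = 16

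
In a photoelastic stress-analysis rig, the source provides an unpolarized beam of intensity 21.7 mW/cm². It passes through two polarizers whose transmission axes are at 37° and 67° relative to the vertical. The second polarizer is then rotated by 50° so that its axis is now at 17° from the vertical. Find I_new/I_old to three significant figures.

I_new/I_old ≈ 1.18

Before rotation:
Unpolarized light through the first polarizer → I₁ = ½ I₀, now polarized at 37°.
I₂ = I₁ cos²(67° − 37°) = 0.5 I₀ · cos²(30°) = 0.375 I₀.
After rotation:
Unpolarized light through the first polarizer → I₁ = ½ I₀, now polarized at 37°.
I₂ = I₁ cos²(17° − 37°) = 0.5 I₀ · cos²(20°) = 0.4415 I₀.
Ratio = 0.4415 / 0.375 = 1.177.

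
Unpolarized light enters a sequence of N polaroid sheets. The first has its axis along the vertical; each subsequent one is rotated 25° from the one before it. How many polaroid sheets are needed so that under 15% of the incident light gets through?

N = 8

First polarizer halves the unpolarized light: factor 1/2.
Each further stage multiplies by cos²(25°) = 0.8214.
After N polarizers: T = 0.5·0.8214^(N−1). Require T < 0.15 ⇒ N−1 > ln(0.15/0.5)/ln(0.8214) = 6.12, so N−1 ≥ 7 and N = 8.
Check: N=8 gives T = 0.1261 < 0.15; N=7 gives T = 0.1536.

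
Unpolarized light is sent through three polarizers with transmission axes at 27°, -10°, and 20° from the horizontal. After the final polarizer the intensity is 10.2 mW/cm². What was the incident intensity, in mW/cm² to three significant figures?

I₀ ≈ 42.6 mW/cm²

Unpolarized light through the first polarizer → I₁ = ½ I₀, now polarized at 27°.
I₂ = I₁ cos²(-10° − 27°) = 0.5 I₀ · cos²(37°) = 0.3189 I₀.
I₃ = I₂ cos²(20° + 10°) = 0.3189 I₀ · cos²(30°) = 0.2392 I₀.
So 10.2 mW/cm² = 0.2392 I₀, giving I₀ = 10.2/0.2392 = 42.65 mW/cm².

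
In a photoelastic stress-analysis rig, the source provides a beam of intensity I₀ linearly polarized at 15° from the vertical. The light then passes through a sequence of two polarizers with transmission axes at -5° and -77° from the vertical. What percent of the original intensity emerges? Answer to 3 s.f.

I₁ = I₀ cos²(-5° − 15°) = I₀ cos²(20°) = 0.883 I₀.
I₂ = I₁ cos²(-77° + 5°) = 0.883 I₀ · cos²(72°) = 0.08432 I₀.
That is 8.432% of the incident intensity.

≈ 8.43%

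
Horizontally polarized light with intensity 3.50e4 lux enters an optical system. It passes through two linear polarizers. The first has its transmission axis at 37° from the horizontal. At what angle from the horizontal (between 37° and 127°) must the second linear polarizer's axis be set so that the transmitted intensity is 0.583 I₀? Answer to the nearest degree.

θ ≈ 54°

I₁ = I₀ cos²(37° − 0°) = I₀ cos²(37°) = 0.6378 I₀.
Need I₂/I₀ = 0.583, so cos²(θ − 37°) = 0.583 / 0.6378 = 0.9141.
θ − 37° = arccos(√0.9141) = 17.0°, giving θ ≈ 37 + 17.0 = 54.0°.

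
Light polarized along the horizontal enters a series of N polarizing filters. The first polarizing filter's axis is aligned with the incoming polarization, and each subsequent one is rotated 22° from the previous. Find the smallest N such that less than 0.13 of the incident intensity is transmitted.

N = 15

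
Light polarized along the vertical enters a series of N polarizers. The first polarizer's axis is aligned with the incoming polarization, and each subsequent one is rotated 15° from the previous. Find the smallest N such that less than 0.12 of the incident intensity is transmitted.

N = 32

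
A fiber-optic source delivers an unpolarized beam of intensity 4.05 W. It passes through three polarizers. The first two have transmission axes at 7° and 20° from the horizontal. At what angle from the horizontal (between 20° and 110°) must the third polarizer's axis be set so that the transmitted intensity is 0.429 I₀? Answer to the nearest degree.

θ ≈ 38°

Unpolarized light through the first polarizer → I₁ = ½ I₀, now polarized at 7°.
I₂ = I₁ cos²(20° − 7°) = 0.5 I₀ · cos²(13°) = 0.4747 I₀.
Need I₃/I₀ = 0.429, so cos²(θ − 20°) = 0.429 / 0.4747 = 0.9037.
θ − 20° = arccos(√0.9037) = 18.1°, giving θ ≈ 20 + 18.1 = 38.1°.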